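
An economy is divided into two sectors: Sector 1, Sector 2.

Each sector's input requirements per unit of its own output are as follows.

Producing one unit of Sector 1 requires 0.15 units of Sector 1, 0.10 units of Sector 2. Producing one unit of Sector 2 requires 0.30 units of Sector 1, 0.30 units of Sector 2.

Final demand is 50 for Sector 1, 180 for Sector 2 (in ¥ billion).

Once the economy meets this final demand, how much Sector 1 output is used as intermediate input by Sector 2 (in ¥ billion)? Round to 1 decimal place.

I − A =
  [   0.85    -0.30]
  [  -0.10     0.70]
det(I−A) = (0.85)(0.70) − (-0.30)(-0.10) = 0.5650
adj(I−A) = [[0.70, 0.30], [0.10, 0.85]]
(I − A)⁻¹ = adj(I−A) / det(I−A) ≈
  [   1.2389     0.5310]
  [   0.1770     1.5044]
First solve x = (I − A)⁻¹ d = adj(I−A)·d / det(I−A); in particular x_2 = (0.10·50 + 0.85·180) / 0.5650 = 158.00 / 0.5650 ≈ 279.646.
Intermediate flow from 1 to 2: z_12 = a_12 · x_2 = 0.30 × 158.00 / 0.5650 = 47.40 / 0.5650 ≈ 83.9.

z_12 = 83.9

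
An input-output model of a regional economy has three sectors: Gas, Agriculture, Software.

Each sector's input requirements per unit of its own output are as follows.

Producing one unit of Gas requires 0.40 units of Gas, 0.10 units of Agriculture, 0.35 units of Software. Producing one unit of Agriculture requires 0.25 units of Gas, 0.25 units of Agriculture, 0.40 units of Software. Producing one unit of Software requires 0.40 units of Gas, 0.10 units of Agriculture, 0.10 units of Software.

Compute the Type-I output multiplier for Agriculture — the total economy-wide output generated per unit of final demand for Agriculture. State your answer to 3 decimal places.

I − A =
  [   0.60    -0.25    -0.40]
  [  -0.10     0.75    -0.10]
  [  -0.35    -0.40     0.90]
Cofactors of I−A, C_ij = (−1)^(i+j)·(minor ij) (rows/columns in the sector order above):
  C_11 = (0.75)(0.90) − (-0.10)(-0.40) = 0.6350
  C_12 = −[(-0.10)(0.90) − (-0.10)(-0.35)] = 0.1250
  C_13 = (-0.10)(-0.40) − (0.75)(-0.35) = 0.3025
  C_21 = −[(-0.25)(0.90) − (-0.40)(-0.40)] = 0.3850
  C_22 = (0.60)(0.90) − (-0.40)(-0.35) = 0.4000
  C_23 = −[(0.60)(-0.40) − (-0.25)(-0.35)] = 0.3275
  C_31 = (-0.25)(-0.10) − (-0.40)(0.75) = 0.3250
  C_32 = −[(0.60)(-0.10) − (-0.40)(-0.10)] = 0.1000
  C_33 = (0.60)(0.75) − (-0.25)(-0.10) = 0.4250
det(I−A) = Σ_j (I−A)_1j·C_1j = (0.60)(0.6350) + (-0.25)(0.1250) + (-0.40)(0.3025) = 0.22875
adj(I−A) = Cᵀ =
  [ 0.6350   0.3850   0.3250]
  [ 0.1250   0.4000   0.1000]
  [ 0.3025   0.3275   0.4250]
(I − A)⁻¹ = adj(I−A) / det(I−A) ≈
  [   2.7760     1.6831     1.4208]
  [   0.5464     1.7486     0.4372]
  [   1.3224     1.4317     1.8579]
The output multiplier for sector j is the column-j sum of the Leontief inverse (I − A)⁻¹ = adj(I−A) / det(I−A).
Column A of adj(I−A): (0.3850, 0.4000, 0.3275); det(I−A) = 0.22875.
m_A = (0.3850 + 0.4000 + 0.3275) / 0.22875 = 1.1125 / 0.22875 ≈ 4.863.

m_A = 4.863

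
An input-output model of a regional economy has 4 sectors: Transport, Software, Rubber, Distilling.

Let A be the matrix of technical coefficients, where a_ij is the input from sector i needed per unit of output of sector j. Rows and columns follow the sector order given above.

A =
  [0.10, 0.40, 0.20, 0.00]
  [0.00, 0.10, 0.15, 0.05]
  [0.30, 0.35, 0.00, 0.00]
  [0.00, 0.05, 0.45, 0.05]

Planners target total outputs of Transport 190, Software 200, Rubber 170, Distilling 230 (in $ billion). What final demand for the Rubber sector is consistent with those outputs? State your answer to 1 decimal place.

I − A =
  [   0.90    -0.40    -0.20     0.00]
  [   0.00     0.90    -0.15    -0.05]
  [  -0.30    -0.35     1.00     0.00]
  [   0.00    -0.05    -0.45     0.95]
d = (I − A) x:
  d_T = (+0.90)·190 + (-0.40)·200 + (-0.20)·170 + (+0.00)·230 = 57.0
  d_S = (+0.00)·190 + (+0.90)·200 + (-0.15)·170 + (-0.05)·230 = 143.0
  d_R = (-0.30)·190 + (-0.35)·200 + (+1.00)·170 + (+0.00)·230 = 43.0
  d_D = (+0.00)·190 + (-0.05)·200 + (-0.45)·170 + (+0.95)·230 = 132.0

d_R = 43.0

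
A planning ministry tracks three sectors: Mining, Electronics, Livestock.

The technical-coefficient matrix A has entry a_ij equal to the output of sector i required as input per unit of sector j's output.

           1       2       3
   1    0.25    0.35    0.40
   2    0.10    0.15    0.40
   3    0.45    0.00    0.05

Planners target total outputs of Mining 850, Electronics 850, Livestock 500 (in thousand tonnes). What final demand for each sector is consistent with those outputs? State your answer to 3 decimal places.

d_1 = 140.000, d_2 = 437.500, d_3 = 92.500

I − A =
  [   0.75    -0.35    -0.40]
  [  -0.10     0.85    -0.40]
  [  -0.45     0.00     0.95]
d = (I − A) x:
  d_1 = (+0.75)·850 + (-0.35)·850 + (-0.40)·500 = 140.000
  d_2 = (-0.10)·850 + (+0.85)·850 + (-0.40)·500 = 437.500
  d_3 = (-0.45)·850 + (+0.00)·850 + (+0.95)·500 = 92.500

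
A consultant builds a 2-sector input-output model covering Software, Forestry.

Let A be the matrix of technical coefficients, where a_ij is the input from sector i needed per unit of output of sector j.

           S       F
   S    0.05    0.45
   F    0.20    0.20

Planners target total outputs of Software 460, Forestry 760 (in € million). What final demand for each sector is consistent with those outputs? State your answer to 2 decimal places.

I − A =
  [   0.95    -0.45]
  [  -0.20     0.80]
d = (I − A) x:
  d_S = (+0.95)·460 + (-0.45)·760 = 95.00
  d_F = (-0.20)·460 + (+0.80)·760 = 516.00

d_S = 95.00, d_F = 516.00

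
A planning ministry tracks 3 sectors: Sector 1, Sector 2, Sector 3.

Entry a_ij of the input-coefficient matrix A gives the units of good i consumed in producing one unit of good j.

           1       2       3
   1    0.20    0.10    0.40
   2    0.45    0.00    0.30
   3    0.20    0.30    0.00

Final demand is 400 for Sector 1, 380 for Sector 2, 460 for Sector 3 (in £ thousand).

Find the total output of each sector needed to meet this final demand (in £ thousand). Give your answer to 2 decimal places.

x_1 = 1188.58, x_2 = 1235.36, x_3 = 1068.32

I − A =
  [   0.80    -0.10    -0.40]
  [  -0.45     1.00    -0.30]
  [  -0.20    -0.30     1.00]
Cofactors of I−A, C_ij = (−1)^(i+j)·(minor ij) (rows/columns in the sector order above):
  C_11 = (1.00)(1.00) − (-0.30)(-0.30) = 0.9100
  C_12 = −[(-0.45)(1.00) − (-0.30)(-0.20)] = 0.5100
  C_13 = (-0.45)(-0.30) − (1.00)(-0.20) = 0.3350
  C_21 = −[(-0.10)(1.00) − (-0.40)(-0.30)] = 0.2200
  C_22 = (0.80)(1.00) − (-0.40)(-0.20) = 0.7200
  C_23 = −[(0.80)(-0.30) − (-0.10)(-0.20)] = 0.2600
  C_31 = (-0.10)(-0.30) − (-0.40)(1.00) = 0.4300
  C_32 = −[(0.80)(-0.30) − (-0.40)(-0.45)] = 0.4200
  C_33 = (0.80)(1.00) − (-0.10)(-0.45) = 0.7550
det(I−A) = Σ_j (I−A)_1j·C_1j = (0.80)(0.9100) + (-0.10)(0.5100) + (-0.40)(0.3350) = 0.5430
adj(I−A) = Cᵀ =
  [ 0.9100   0.2200   0.4300]
  [ 0.5100   0.7200   0.4200]
  [ 0.3350   0.2600   0.7550]
(I − A)⁻¹ = adj(I−A) / det(I−A) ≈
  [   1.6759     0.4052     0.7919]
  [   0.9392     1.3260     0.7735]
  [   0.6169     0.4788     1.3904]
x = (I − A)⁻¹ d = adj(I−A)·d / det(I−A), with det(I−A) = 0.5430:
  x_1 = (0.9100·400 + 0.2200·380 + 0.4300·460) / 0.5430 = 645.40 / 0.5430 ≈ 1188.58
  x_2 = (0.5100·400 + 0.7200·380 + 0.4200·460) / 0.5430 = 670.80 / 0.5430 ≈ 1235.36
  x_3 = (0.3350·400 + 0.2600·380 + 0.7550·460) / 0.5430 = 580.10 / 0.5430 ≈ 1068.32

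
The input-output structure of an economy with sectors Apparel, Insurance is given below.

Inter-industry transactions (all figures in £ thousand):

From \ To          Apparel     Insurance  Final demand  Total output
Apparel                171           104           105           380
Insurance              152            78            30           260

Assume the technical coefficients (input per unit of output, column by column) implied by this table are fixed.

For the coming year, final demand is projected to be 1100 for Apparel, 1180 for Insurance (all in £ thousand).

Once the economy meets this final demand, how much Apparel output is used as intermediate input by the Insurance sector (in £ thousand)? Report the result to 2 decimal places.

Technical coefficients a_ij = z_ij / X_j:
  a_11 = 171/380 = 0.45, a_21 = 152/380 = 0.40
  a_12 = 104/260 = 0.40, a_22 = 78/260 = 0.30
I − A =
  [   0.55    -0.40]
  [  -0.40     0.70]
det(I−A) = (0.55)(0.70) − (-0.40)(-0.40) = 0.2250
adj(I−A) = [[0.70, 0.40], [0.40, 0.55]]
(I − A)⁻¹ = adj(I−A) / det(I−A) ≈
  [   3.1111     1.7778]
  [   1.7778     2.4444]
First solve x = (I − A)⁻¹ d = adj(I−A)·d / det(I−A); in particular x_2 = (0.40·1100 + 0.55·1180) / 0.2250 = 1089.00 / 0.2250 = 4840.0000.
Intermediate flow from 1 to 2: z_12 = a_12 · x_2 = 0.40 × 1089.00 / 0.2250 = 435.60 / 0.2250 = 1936.00.

z_12 = 1936.00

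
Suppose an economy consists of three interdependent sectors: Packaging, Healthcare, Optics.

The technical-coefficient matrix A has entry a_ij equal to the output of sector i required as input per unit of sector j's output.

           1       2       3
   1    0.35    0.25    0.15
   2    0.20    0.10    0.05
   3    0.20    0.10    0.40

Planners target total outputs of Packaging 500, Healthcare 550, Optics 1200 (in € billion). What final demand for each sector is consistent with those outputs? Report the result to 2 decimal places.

d_1 = 7.50, d_2 = 335.00, d_3 = 565.00

I − A =
  [   0.65    -0.25    -0.15]
  [  -0.20     0.90    -0.05]
  [  -0.20    -0.10     0.60]
d = (I − A) x:
  d_1 = (+0.65)·500 + (-0.25)·550 + (-0.15)·1200 = 7.50
  d_2 = (-0.20)·500 + (+0.90)·550 + (-0.05)·1200 = 335.00
  d_3 = (-0.20)·500 + (-0.10)·550 + (+0.60)·1200 = 565.00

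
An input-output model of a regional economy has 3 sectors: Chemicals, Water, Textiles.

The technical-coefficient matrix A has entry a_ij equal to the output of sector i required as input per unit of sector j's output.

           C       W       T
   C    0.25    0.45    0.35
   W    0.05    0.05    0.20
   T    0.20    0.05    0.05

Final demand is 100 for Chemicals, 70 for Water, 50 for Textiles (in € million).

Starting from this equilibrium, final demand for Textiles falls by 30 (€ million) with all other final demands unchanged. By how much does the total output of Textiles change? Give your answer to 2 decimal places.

Δx_T = -36.79

I − A =
  [   0.75    -0.45    -0.35]
  [  -0.05     0.95    -0.20]
  [  -0.20    -0.05     0.95]
Cofactors of I−A, C_ij = (−1)^(i+j)·(minor ij) (rows/columns in the sector order above):
  C_11 = (0.95)(0.95) − (-0.20)(-0.05) = 0.8925
  C_12 = −[(-0.05)(0.95) − (-0.20)(-0.20)] = 0.0875
  C_13 = (-0.05)(-0.05) − (0.95)(-0.20) = 0.1925
  C_21 = −[(-0.45)(0.95) − (-0.35)(-0.05)] = 0.4450
  C_22 = (0.75)(0.95) − (-0.35)(-0.20) = 0.6425
  C_23 = −[(0.75)(-0.05) − (-0.45)(-0.20)] = 0.1275
  C_31 = (-0.45)(-0.20) − (-0.35)(0.95) = 0.4225
  C_32 = −[(0.75)(-0.20) − (-0.35)(-0.05)] = 0.1675
  C_33 = (0.75)(0.95) − (-0.45)(-0.05) = 0.6900
det(I−A) = Σ_j (I−A)_1j·C_1j = (0.75)(0.8925) + (-0.45)(0.0875) + (-0.35)(0.1925) = 0.562625
adj(I−A) = Cᵀ =
  [ 0.8925   0.4450   0.4225]
  [ 0.0875   0.6425   0.1675]
  [ 0.1925   0.1275   0.6900]
(I − A)⁻¹ = adj(I−A) / det(I−A) ≈
  [   1.5863     0.7909     0.7509]
  [   0.1555     1.1420     0.2977]
  [   0.3421     0.2266     1.2264]
Δx = (I − A)⁻¹ Δd with Δd having -30 in the Textiles component and 0 elsewhere.
So Δx_T = L_TT · (-30), where L_TT = adj(I−A)_TT / det(I−A) = 0.6900 / 0.562625.
Δx_T = 0.6900 × (-30) / 0.562625 = -20.70 / 0.562625 ≈ -36.79.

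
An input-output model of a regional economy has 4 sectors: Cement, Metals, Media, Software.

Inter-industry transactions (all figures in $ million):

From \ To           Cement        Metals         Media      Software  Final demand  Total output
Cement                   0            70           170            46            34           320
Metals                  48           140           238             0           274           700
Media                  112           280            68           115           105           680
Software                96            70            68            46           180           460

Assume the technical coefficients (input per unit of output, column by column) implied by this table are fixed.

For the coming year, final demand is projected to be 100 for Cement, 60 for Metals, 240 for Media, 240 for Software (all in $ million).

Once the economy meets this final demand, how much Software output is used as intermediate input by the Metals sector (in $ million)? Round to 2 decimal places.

Technical coefficients a_ij = z_ij / X_j:
  a_11 = 0/320 = 0.00, a_21 = 48/320 = 0.15, a_31 = 112/320 = 0.35, a_41 = 96/320 = 0.30
  a_12 = 70/700 = 0.10, a_22 = 140/700 = 0.20, a_32 = 280/700 = 0.40, a_42 = 70/700 = 0.10
  a_13 = 170/680 = 0.25, a_23 = 238/680 = 0.35, a_33 = 68/680 = 0.10, a_43 = 68/680 = 0.10
  a_14 = 46/460 = 0.10, a_24 = 0/460 = 0.00, a_34 = 115/460 = 0.25, a_44 = 46/460 = 0.10
I − A =
  [   1.00    -0.10    -0.25    -0.10]
  [  -0.15     0.80    -0.35     0.00]
  [  -0.35    -0.40     0.90    -0.25]
  [  -0.30    -0.10    -0.10     0.90]
Compute the cofactors C_ij = (−1)^(i+j)·(3×3 minor ij) of I−A; the adjugate is their transpose:
adj(I−A) = Cᵀ =
  [ 0.493250   0.187750   0.223000   0.116750]
  [ 0.254250   0.657000   0.339750   0.122625]
  [ 0.369750   0.415500   0.681000   0.230250]
  [ 0.233750   0.181750   0.187750   0.469250]
det(I−A) = Σ_j (I−A)_1j·C_1j = (1.00)(0.493250) + (-0.10)(0.254250) + (-0.25)(0.369750) + (-0.10)(0.233750) = 0.3520125
(I − A)⁻¹ = adj(I−A) / det(I−A) ≈
  [   1.4012     0.5334     0.6335     0.3317]
  [   0.7223     1.8664     0.9652     0.3484]
  [   1.0504     1.1804     1.9346     0.6541]
  [   0.6640     0.5163     0.5334     1.3330]
First solve x = (I − A)⁻¹ d = adj(I−A)·d / det(I−A); in particular x_2 = (0.254250·100 + 0.657000·60 + 0.339750·240 + 0.122625·240) / 0.3520125 = 175.815 / 0.3520125 ≈ 499.4567.
Intermediate flow from 4 to 2: z_42 = a_42 · x_2 = 0.10 × 175.815 / 0.3520125 = 17.5815 / 0.3520125 ≈ 49.95.

z_42 = 49.95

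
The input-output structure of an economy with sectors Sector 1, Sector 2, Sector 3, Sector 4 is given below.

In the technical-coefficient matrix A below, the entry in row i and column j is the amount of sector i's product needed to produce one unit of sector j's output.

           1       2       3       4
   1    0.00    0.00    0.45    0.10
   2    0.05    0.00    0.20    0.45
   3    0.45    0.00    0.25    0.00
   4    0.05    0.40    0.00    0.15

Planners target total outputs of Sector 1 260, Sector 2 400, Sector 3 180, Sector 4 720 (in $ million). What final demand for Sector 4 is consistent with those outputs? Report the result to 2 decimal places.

I − A =
  [   1.00     0.00    -0.45    -0.10]
  [  -0.05     1.00    -0.20    -0.45]
  [  -0.45     0.00     0.75     0.00]
  [  -0.05    -0.40     0.00     0.85]
d = (I − A) x:
  d_1 = (+1.00)·260 + (+0.00)·400 + (-0.45)·180 + (-0.10)·720 = 107.00
  d_2 = (-0.05)·260 + (+1.00)·400 + (-0.20)·180 + (-0.45)·720 = 27.00
  d_3 = (-0.45)·260 + (+0.00)·400 + (+0.75)·180 + (+0.00)·720 = 18.00
  d_4 = (-0.05)·260 + (-0.40)·400 + (+0.00)·180 + (+0.85)·720 = 439.00

d_4 = 439.00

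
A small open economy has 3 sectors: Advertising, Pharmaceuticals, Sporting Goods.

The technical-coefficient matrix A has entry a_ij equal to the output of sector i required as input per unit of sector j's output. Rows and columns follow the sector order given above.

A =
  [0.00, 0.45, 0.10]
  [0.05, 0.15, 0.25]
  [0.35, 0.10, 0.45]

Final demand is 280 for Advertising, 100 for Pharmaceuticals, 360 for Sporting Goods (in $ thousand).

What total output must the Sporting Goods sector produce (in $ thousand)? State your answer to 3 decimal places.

x_3 = 1132.732

I − A =
  [   1.00    -0.45    -0.10]
  [  -0.05     0.85    -0.25]
  [  -0.35    -0.10     0.55]
Cofactors of I−A, C_ij = (−1)^(i+j)·(minor ij) (rows/columns in the sector order above):
  C_11 = (0.85)(0.55) − (-0.25)(-0.10) = 0.4425
  C_12 = −[(-0.05)(0.55) − (-0.25)(-0.35)] = 0.1150
  C_13 = (-0.05)(-0.10) − (0.85)(-0.35) = 0.3025
  C_21 = −[(-0.45)(0.55) − (-0.10)(-0.10)] = 0.2575
  C_22 = (1.00)(0.55) − (-0.10)(-0.35) = 0.5150
  C_23 = −[(1.00)(-0.10) − (-0.45)(-0.35)] = 0.2575
  C_31 = (-0.45)(-0.25) − (-0.10)(0.85) = 0.1975
  C_32 = −[(1.00)(-0.25) − (-0.10)(-0.05)] = 0.2550
  C_33 = (1.00)(0.85) − (-0.45)(-0.05) = 0.8275
det(I−A) = Σ_j (I−A)_1j·C_1j = (1.00)(0.4425) + (-0.45)(0.1150) + (-0.10)(0.3025) = 0.3605
adj(I−A) = Cᵀ =
  [ 0.4425   0.2575   0.1975]
  [ 0.1150   0.5150   0.2550]
  [ 0.3025   0.2575   0.8275]
(I − A)⁻¹ = adj(I−A) / det(I−A) ≈
  [   1.2275     0.7143     0.5479]
  [   0.3190     1.4286     0.7074]
  [   0.8391     0.7143     2.2954]
x = (I − A)⁻¹ d = adj(I−A)·d / det(I−A), with det(I−A) = 0.3605:
  x_1 = (0.4425·280 + 0.2575·100 + 0.1975·360) / 0.3605 = 220.75 / 0.3605 ≈ 612.344
  x_2 = (0.1150·280 + 0.5150·100 + 0.2550·360) / 0.3605 = 175.50 / 0.3605 ≈ 486.824
  x_3 = (0.3025·280 + 0.2575·100 + 0.8275·360) / 0.3605 = 408.35 / 0.3605 ≈ 1132.732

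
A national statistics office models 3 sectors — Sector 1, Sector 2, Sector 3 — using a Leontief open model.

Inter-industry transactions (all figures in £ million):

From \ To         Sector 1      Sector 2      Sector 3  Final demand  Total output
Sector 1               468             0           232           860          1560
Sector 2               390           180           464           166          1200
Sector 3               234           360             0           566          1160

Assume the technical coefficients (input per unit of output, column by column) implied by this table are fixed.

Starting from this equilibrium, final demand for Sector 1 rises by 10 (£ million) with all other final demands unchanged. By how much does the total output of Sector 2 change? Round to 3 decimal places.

Δx_2 = 6.589

Technical coefficients a_ij = z_ij / X_j:
  a_11 = 468/1560 = 0.30, a_21 = 390/1560 = 0.25, a_31 = 234/1560 = 0.15
  a_12 = 0/1200 = 0.00, a_22 = 180/1200 = 0.15, a_32 = 360/1200 = 0.30
  a_13 = 232/1160 = 0.20, a_23 = 464/1160 = 0.40, a_33 = 0/1160 = 0.00
I − A =
  [   0.70     0.00    -0.20]
  [  -0.25     0.85    -0.40]
  [  -0.15    -0.30     1.00]
Cofactors of I−A, C_ij = (−1)^(i+j)·(minor ij) (rows/columns in the sector order above):
  C_11 = (0.85)(1.00) − (-0.40)(-0.30) = 0.7300
  C_12 = −[(-0.25)(1.00) − (-0.40)(-0.15)] = 0.3100
  C_13 = (-0.25)(-0.30) − (0.85)(-0.15) = 0.2025
  C_21 = −[(0.00)(1.00) − (-0.20)(-0.30)] = 0.0600
  C_22 = (0.70)(1.00) − (-0.20)(-0.15) = 0.6700
  C_23 = −[(0.70)(-0.30) − (0.00)(-0.15)] = 0.2100
  C_31 = (0.00)(-0.40) − (-0.20)(0.85) = 0.1700
  C_32 = −[(0.70)(-0.40) − (-0.20)(-0.25)] = 0.3300
  C_33 = (0.70)(0.85) − (0.00)(-0.25) = 0.5950
det(I−A) = Σ_j (I−A)_1j·C_1j = (0.70)(0.7300) + (0.00)(0.3100) + (-0.20)(0.2025) = 0.4705
adj(I−A) = Cᵀ =
  [ 0.7300   0.0600   0.1700]
  [ 0.3100   0.6700   0.3300]
  [ 0.2025   0.2100   0.5950]
(I − A)⁻¹ = adj(I−A) / det(I−A) ≈
  [   1.5515     0.1275     0.3613]
  [   0.6589     1.4240     0.7014]
  [   0.4304     0.4463     1.2646]
Δx = (I − A)⁻¹ Δd with Δd having +10 in the Sector 1 component and 0 elsewhere.
So Δx_2 = L_21 · (+10), where L_21 = adj(I−A)_21 / det(I−A) = 0.3100 / 0.4705.
Δx_2 = 0.3100 × (+10) / 0.4705 = 3.10 / 0.4705 ≈ 6.589.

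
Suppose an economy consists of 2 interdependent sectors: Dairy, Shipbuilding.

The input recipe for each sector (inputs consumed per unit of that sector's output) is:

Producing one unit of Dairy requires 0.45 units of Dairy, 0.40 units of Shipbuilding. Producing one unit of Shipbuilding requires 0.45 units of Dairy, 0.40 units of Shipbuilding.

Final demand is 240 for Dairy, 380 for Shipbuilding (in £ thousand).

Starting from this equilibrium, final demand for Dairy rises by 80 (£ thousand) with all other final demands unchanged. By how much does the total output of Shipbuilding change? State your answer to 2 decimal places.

Δx_2 = 213.33

I − A =
  [   0.55    -0.45]
  [  -0.40     0.60]
det(I−A) = (0.55)(0.60) − (-0.45)(-0.40) = 0.1500
adj(I−A) = [[0.60, 0.45], [0.40, 0.55]]
(I − A)⁻¹ = adj(I−A) / det(I−A) ≈
  [   4.0000     3.0000]
  [   2.6667     3.6667]
Δx = (I − A)⁻¹ Δd with Δd having +80 in the Dairy component and 0 elsewhere.
So Δx_2 = L_21 · (+80), where L_21 = adj(I−A)_21 / det(I−A) = 0.40 / 0.1500.
Δx_2 = 0.40 × (+80) / 0.1500 = 32.00 / 0.1500 ≈ 213.33.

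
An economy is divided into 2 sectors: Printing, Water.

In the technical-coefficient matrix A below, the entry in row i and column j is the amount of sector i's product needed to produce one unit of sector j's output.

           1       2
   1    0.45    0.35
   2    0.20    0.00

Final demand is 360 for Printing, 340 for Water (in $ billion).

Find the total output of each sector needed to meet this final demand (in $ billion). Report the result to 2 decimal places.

I − A =
  [   0.55    -0.35]
  [  -0.20     1.00]
det(I−A) = (0.55)(1.00) − (-0.35)(-0.20) = 0.4800
adj(I−A) = [[1.00, 0.35], [0.20, 0.55]]
(I − A)⁻¹ = adj(I−A) / det(I−A) ≈
  [   2.0833     0.7292]
  [   0.4167     1.1458]
x = (I − A)⁻¹ d = adj(I−A)·d / det(I−A), with det(I−A) = 0.4800:
  x_1 = (1.00·360 + 0.35·340) / 0.4800 = 479.00 / 0.4800 ≈ 997.92
  x_2 = (0.20·360 + 0.55·340) / 0.4800 = 259.00 / 0.4800 ≈ 539.58

x_1 = 997.92, x_2 = 539.58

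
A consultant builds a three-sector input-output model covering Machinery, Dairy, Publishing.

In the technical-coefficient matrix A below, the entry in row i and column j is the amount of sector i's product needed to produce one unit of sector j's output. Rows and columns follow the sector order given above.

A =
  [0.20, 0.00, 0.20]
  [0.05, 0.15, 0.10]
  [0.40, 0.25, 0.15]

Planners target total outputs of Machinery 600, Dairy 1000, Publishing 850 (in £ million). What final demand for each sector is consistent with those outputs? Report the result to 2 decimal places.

I − A =
  [   0.80     0.00    -0.20]
  [  -0.05     0.85    -0.10]
  [  -0.40    -0.25     0.85]
d = (I − A) x:
  d_1 = (+0.80)·600 + (+0.00)·1000 + (-0.20)·850 = 310.00
  d_2 = (-0.05)·600 + (+0.85)·1000 + (-0.10)·850 = 735.00
  d_3 = (-0.40)·600 + (-0.25)·1000 + (+0.85)·850 = 232.50

d_1 = 310.00, d_2 = 735.00, d_3 = 232.50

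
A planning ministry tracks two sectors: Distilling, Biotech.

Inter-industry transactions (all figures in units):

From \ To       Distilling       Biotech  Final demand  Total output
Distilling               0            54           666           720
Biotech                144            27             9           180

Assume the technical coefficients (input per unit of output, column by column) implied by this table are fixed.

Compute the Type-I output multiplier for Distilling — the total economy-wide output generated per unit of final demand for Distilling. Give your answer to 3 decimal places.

Technical coefficients a_ij = z_ij / X_j:
  a_11 = 0/720 = 0.00, a_21 = 144/720 = 0.20
  a_12 = 54/180 = 0.30, a_22 = 27/180 = 0.15
I − A =
  [   1.00    -0.30]
  [  -0.20     0.85]
det(I−A) = (1.00)(0.85) − (-0.30)(-0.20) = 0.7900
adj(I−A) = [[0.85, 0.30], [0.20, 1.00]]
(I − A)⁻¹ = adj(I−A) / det(I−A) ≈
  [   1.0759     0.3797]
  [   0.2532     1.2658]
The output multiplier for sector j is the column-j sum of the Leontief inverse (I − A)⁻¹ = adj(I−A) / det(I−A).
Column 1 of adj(I−A): (0.85, 0.20); det(I−A) = 0.7900.
m_1 = (0.85 + 0.20) / 0.7900 = 1.05 / 0.7900 ≈ 1.329.

m_1 = 1.329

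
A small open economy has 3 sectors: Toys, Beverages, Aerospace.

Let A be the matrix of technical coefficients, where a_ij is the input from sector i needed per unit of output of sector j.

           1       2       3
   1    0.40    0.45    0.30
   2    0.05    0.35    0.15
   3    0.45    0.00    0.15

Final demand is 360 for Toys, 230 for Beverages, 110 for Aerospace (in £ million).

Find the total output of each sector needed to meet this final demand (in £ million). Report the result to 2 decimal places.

x_1 = 1625.48, x_2 = 707.34, x_3 = 989.96

I − A =
  [   0.60    -0.45    -0.30]
  [  -0.05     0.65    -0.15]
  [  -0.45     0.00     0.85]
Cofactors of I−A, C_ij = (−1)^(i+j)·(minor ij) (rows/columns in the sector order above):
  C_11 = (0.65)(0.85) − (-0.15)(0.00) = 0.5525
  C_12 = −[(-0.05)(0.85) − (-0.15)(-0.45)] = 0.1100
  C_13 = (-0.05)(0.00) − (0.65)(-0.45) = 0.2925
  C_21 = −[(-0.45)(0.85) − (-0.30)(0.00)] = 0.3825
  C_22 = (0.60)(0.85) − (-0.30)(-0.45) = 0.3750
  C_23 = −[(0.60)(0.00) − (-0.45)(-0.45)] = 0.2025
  C_31 = (-0.45)(-0.15) − (-0.30)(0.65) = 0.2625
  C_32 = −[(0.60)(-0.15) − (-0.30)(-0.05)] = 0.1050
  C_33 = (0.60)(0.65) − (-0.45)(-0.05) = 0.3675
det(I−A) = Σ_j (I−A)_1j·C_1j = (0.60)(0.5525) + (-0.45)(0.1100) + (-0.30)(0.2925) = 0.19425
adj(I−A) = Cᵀ =
  [ 0.5525   0.3825   0.2625]
  [ 0.1100   0.3750   0.1050]
  [ 0.2925   0.2025   0.3675]
(I − A)⁻¹ = adj(I−A) / det(I−A) ≈
  [   2.8443     1.9691     1.3514]
  [   0.5663     1.9305     0.5405]
  [   1.5058     1.0425     1.8919]
x = (I − A)⁻¹ d = adj(I−A)·d / det(I−A), with det(I−A) = 0.19425:
  x_1 = (0.5525·360 + 0.3825·230 + 0.2625·110) / 0.19425 = 315.75 / 0.19425 ≈ 1625.48
  x_2 = (0.1100·360 + 0.3750·230 + 0.1050·110) / 0.19425 = 137.40 / 0.19425 ≈ 707.34
  x_3 = (0.2925·360 + 0.2025·230 + 0.3675·110) / 0.19425 = 192.30 / 0.19425 ≈ 989.96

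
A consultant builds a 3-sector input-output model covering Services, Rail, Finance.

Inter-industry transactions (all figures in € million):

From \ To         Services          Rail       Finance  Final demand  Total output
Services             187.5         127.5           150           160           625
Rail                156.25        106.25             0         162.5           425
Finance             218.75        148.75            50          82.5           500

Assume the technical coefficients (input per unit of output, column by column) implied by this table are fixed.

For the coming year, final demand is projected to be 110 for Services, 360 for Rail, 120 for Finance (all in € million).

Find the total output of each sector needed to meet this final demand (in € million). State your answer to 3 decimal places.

Technical coefficients a_ij = z_ij / X_j:
  a_SS = 187.5/625 = 0.30, a_RS = 156.25/625 = 0.25, a_FS = 218.75/625 = 0.35
  a_SR = 127.5/425 = 0.30, a_RR = 106.25/425 = 0.25, a_FR = 148.75/425 = 0.35
  a_SF = 150/500 = 0.30, a_RF = 0/500 = 0.00, a_FF = 50/500 = 0.10
I − A =
  [   0.70    -0.30    -0.30]
  [  -0.25     0.75     0.00]
  [  -0.35    -0.35     0.90]
Cofactors of I−A, C_ij = (−1)^(i+j)·(minor ij) (rows/columns in the sector order above):
  C_11 = (0.75)(0.90) − (0.00)(-0.35) = 0.6750
  C_12 = −[(-0.25)(0.90) − (0.00)(-0.35)] = 0.2250
  C_13 = (-0.25)(-0.35) − (0.75)(-0.35) = 0.3500
  C_21 = −[(-0.30)(0.90) − (-0.30)(-0.35)] = 0.3750
  C_22 = (0.70)(0.90) − (-0.30)(-0.35) = 0.5250
  C_23 = −[(0.70)(-0.35) − (-0.30)(-0.35)] = 0.3500
  C_31 = (-0.30)(0.00) − (-0.30)(0.75) = 0.2250
  C_32 = −[(0.70)(0.00) − (-0.30)(-0.25)] = 0.0750
  C_33 = (0.70)(0.75) − (-0.30)(-0.25) = 0.4500
det(I−A) = Σ_j (I−A)_1j·C_1j = (0.70)(0.6750) + (-0.30)(0.2250) + (-0.30)(0.3500) = 0.3000
adj(I−A) = Cᵀ =
  [ 0.6750   0.3750   0.2250]
  [ 0.2250   0.5250   0.0750]
  [ 0.3500   0.3500   0.4500]
(I − A)⁻¹ = adj(I−A) / det(I−A) ≈
  [   2.2500     1.2500     0.7500]
  [   0.7500     1.7500     0.2500]
  [   1.1667     1.1667     1.5000]
x = (I − A)⁻¹ d = adj(I−A)·d / det(I−A), with det(I−A) = 0.3000:
  x_S = (0.6750·110 + 0.3750·360 + 0.2250·120) / 0.3000 = 236.25 / 0.3000 = 787.500
  x_R = (0.2250·110 + 0.5250·360 + 0.0750·120) / 0.3000 = 222.75 / 0.3000 = 742.500
  x_F = (0.3500·110 + 0.3500·360 + 0.4500·120) / 0.3000 = 218.50 / 0.3000 ≈ 728.333

x_S = 787.500, x_R = 742.500, x_F = 728.333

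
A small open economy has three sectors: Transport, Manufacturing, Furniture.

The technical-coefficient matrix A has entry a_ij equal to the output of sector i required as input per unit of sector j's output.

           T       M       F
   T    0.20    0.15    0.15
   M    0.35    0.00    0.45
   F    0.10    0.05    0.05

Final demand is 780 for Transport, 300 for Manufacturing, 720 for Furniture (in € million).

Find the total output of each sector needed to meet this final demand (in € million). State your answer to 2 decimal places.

x_T = 1385.32, x_M = 1220.44, x_F = 967.95

I − A =
  [   0.80    -0.15    -0.15]
  [  -0.35     1.00    -0.45]
  [  -0.10    -0.05     0.95]
Cofactors of I−A, C_ij = (−1)^(i+j)·(minor ij) (rows/columns in the sector order above):
  C_11 = (1.00)(0.95) − (-0.45)(-0.05) = 0.9275
  C_12 = −[(-0.35)(0.95) − (-0.45)(-0.10)] = 0.3775
  C_13 = (-0.35)(-0.05) − (1.00)(-0.10) = 0.1175
  C_21 = −[(-0.15)(0.95) − (-0.15)(-0.05)] = 0.1500
  C_22 = (0.80)(0.95) − (-0.15)(-0.10) = 0.7450
  C_23 = −[(0.80)(-0.05) − (-0.15)(-0.10)] = 0.0550
  C_31 = (-0.15)(-0.45) − (-0.15)(1.00) = 0.2175
  C_32 = −[(0.80)(-0.45) − (-0.15)(-0.35)] = 0.4125
  C_33 = (0.80)(1.00) − (-0.15)(-0.35) = 0.7475
det(I−A) = Σ_j (I−A)_1j·C_1j = (0.80)(0.9275) + (-0.15)(0.3775) + (-0.15)(0.1175) = 0.66775
adj(I−A) = Cᵀ =
  [ 0.9275   0.1500   0.2175]
  [ 0.3775   0.7450   0.4125]
  [ 0.1175   0.0550   0.7475]
(I − A)⁻¹ = adj(I−A) / det(I−A) ≈
  [   1.3890     0.2246     0.3257]
  [   0.5653     1.1157     0.6177]
  [   0.1760     0.0824     1.1194]
x = (I − A)⁻¹ d = adj(I−A)·d / det(I−A), with det(I−A) = 0.66775:
  x_T = (0.9275·780 + 0.1500·300 + 0.2175·720) / 0.66775 = 925.05 / 0.66775 ≈ 1385.32
  x_M = (0.3775·780 + 0.7450·300 + 0.4125·720) / 0.66775 = 814.95 / 0.66775 ≈ 1220.44
  x_F = (0.1175·780 + 0.0550·300 + 0.7475·720) / 0.66775 = 646.35 / 0.66775 ≈ 967.95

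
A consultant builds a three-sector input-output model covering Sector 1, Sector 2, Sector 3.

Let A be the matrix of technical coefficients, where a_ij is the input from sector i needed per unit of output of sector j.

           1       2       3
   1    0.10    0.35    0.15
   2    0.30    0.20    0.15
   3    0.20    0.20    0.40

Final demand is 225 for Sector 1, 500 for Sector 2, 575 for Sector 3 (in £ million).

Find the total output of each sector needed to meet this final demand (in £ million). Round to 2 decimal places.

I − A =
  [   0.90    -0.35    -0.15]
  [  -0.30     0.80    -0.15]
  [  -0.20    -0.20     0.60]
Cofactors of I−A, C_ij = (−1)^(i+j)·(minor ij) (rows/columns in the sector order above):
  C_11 = (0.80)(0.60) − (-0.15)(-0.20) = 0.4500
  C_12 = −[(-0.30)(0.60) − (-0.15)(-0.20)] = 0.2100
  C_13 = (-0.30)(-0.20) − (0.80)(-0.20) = 0.2200
  C_21 = −[(-0.35)(0.60) − (-0.15)(-0.20)] = 0.2400
  C_22 = (0.90)(0.60) − (-0.15)(-0.20) = 0.5100
  C_23 = −[(0.90)(-0.20) − (-0.35)(-0.20)] = 0.2500
  C_31 = (-0.35)(-0.15) − (-0.15)(0.80) = 0.1725
  C_32 = −[(0.90)(-0.15) − (-0.15)(-0.30)] = 0.1800
  C_33 = (0.90)(0.80) − (-0.35)(-0.30) = 0.6150
det(I−A) = Σ_j (I−A)_1j·C_1j = (0.90)(0.4500) + (-0.35)(0.2100) + (-0.15)(0.2200) = 0.2985
adj(I−A) = Cᵀ =
  [ 0.4500   0.2400   0.1725]
  [ 0.2100   0.5100   0.1800]
  [ 0.2200   0.2500   0.6150]
(I − A)⁻¹ = adj(I−A) / det(I−A) ≈
  [   1.5075     0.8040     0.5779]
  [   0.7035     1.7085     0.6030]
  [   0.7370     0.8375     2.0603]
x = (I − A)⁻¹ d = adj(I−A)·d / det(I−A), with det(I−A) = 0.2985:
  x_1 = (0.4500·225 + 0.2400·500 + 0.1725·575) / 0.2985 = 320.4375 / 0.2985 ≈ 1073.49
  x_2 = (0.2100·225 + 0.5100·500 + 0.1800·575) / 0.2985 = 405.75 / 0.2985 ≈ 1359.30
  x_3 = (0.2200·225 + 0.2500·500 + 0.6150·575) / 0.2985 = 528.125 / 0.2985 ≈ 1769.26

x_1 = 1073.49, x_2 = 1359.30, x_3 = 1769.26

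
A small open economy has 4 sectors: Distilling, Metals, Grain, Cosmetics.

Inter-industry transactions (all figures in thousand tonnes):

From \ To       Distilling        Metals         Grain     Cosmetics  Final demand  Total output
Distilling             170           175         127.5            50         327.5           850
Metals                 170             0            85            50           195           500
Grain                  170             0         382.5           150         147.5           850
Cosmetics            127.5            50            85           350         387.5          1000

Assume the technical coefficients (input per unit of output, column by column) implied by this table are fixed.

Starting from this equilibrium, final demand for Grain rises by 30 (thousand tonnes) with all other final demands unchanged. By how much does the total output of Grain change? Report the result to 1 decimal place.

Technical coefficients a_ij = z_ij / X_j:
  a_11 = 170/850 = 0.20, a_21 = 170/850 = 0.20, a_31 = 170/850 = 0.20, a_41 = 127.5/850 = 0.15
  a_12 = 175/500 = 0.35, a_22 = 0/500 = 0.00, a_32 = 0/500 = 0.00, a_42 = 50/500 = 0.10
  a_13 = 127.5/850 = 0.15, a_23 = 85/850 = 0.10, a_33 = 382.5/850 = 0.45, a_43 = 85/850 = 0.10
  a_14 = 50/1000 = 0.05, a_24 = 50/1000 = 0.05, a_34 = 150/1000 = 0.15, a_44 = 350/1000 = 0.35
I − A =
  [   0.80    -0.35    -0.15    -0.05]
  [  -0.20     1.00    -0.10    -0.05]
  [  -0.20     0.00     0.55    -0.15]
  [  -0.15    -0.10    -0.10     0.65]
Compute the cofactors C_ij = (−1)^(i+j)·(3×3 minor ij) of I−A; the adjugate is their transpose:
adj(I−A) = Cᵀ =
  [ 0.338250   0.124875   0.126750   0.064875]
  [ 0.088875   0.246000   0.076875   0.043500]
  [ 0.154500   0.066375   0.459375   0.123000]
  [ 0.115500   0.076875   0.111750   0.364500]
det(I−A) = Σ_j (I−A)_1j·C_1j = (0.80)(0.338250) + (-0.35)(0.088875) + (-0.15)(0.154500) + (-0.05)(0.115500) = 0.21054375
(I − A)⁻¹ = adj(I−A) / det(I−A) ≈
  [   1.6066     0.5931     0.6020     0.3081]
  [   0.4221     1.1684     0.3651     0.2066]
  [   0.7338     0.3153     2.1819     0.5842]
  [   0.5486     0.3651     0.5308     1.7312]
Δx = (I − A)⁻¹ Δd with Δd having +30 in the Grain component and 0 elsewhere.
So Δx_3 = L_33 · (+30), where L_33 = adj(I−A)_33 / det(I−A) = 0.459375 / 0.21054375.
Δx_3 = 0.459375 × (+30) / 0.21054375 = 13.78125 / 0.21054375 ≈ 65.5.

Δx_3 = 65.5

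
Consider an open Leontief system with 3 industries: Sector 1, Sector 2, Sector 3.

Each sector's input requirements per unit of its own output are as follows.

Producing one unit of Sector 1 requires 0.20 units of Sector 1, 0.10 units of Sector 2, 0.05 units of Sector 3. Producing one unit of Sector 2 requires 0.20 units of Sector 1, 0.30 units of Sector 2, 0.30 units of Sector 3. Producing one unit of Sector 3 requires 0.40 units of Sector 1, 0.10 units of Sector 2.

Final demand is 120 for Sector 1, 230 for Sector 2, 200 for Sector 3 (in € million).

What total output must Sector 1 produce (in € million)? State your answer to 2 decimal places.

x_1 = 437.63

I − A =
  [   0.80    -0.20    -0.40]
  [  -0.10     0.70    -0.10]
  [  -0.05    -0.30     1.00]
Cofactors of I−A, C_ij = (−1)^(i+j)·(minor ij) (rows/columns in the sector order above):
  C_11 = (0.70)(1.00) − (-0.10)(-0.30) = 0.6700
  C_12 = −[(-0.10)(1.00) − (-0.10)(-0.05)] = 0.1050
  C_13 = (-0.10)(-0.30) − (0.70)(-0.05) = 0.0650
  C_21 = −[(-0.20)(1.00) − (-0.40)(-0.30)] = 0.3200
  C_22 = (0.80)(1.00) − (-0.40)(-0.05) = 0.7800
  C_23 = −[(0.80)(-0.30) − (-0.20)(-0.05)] = 0.2500
  C_31 = (-0.20)(-0.10) − (-0.40)(0.70) = 0.3000
  C_32 = −[(0.80)(-0.10) − (-0.40)(-0.10)] = 0.1200
  C_33 = (0.80)(0.70) − (-0.20)(-0.10) = 0.5400
det(I−A) = Σ_j (I−A)_1j·C_1j = (0.80)(0.6700) + (-0.20)(0.1050) + (-0.40)(0.0650) = 0.4890
adj(I−A) = Cᵀ =
  [ 0.6700   0.3200   0.3000]
  [ 0.1050   0.7800   0.1200]
  [ 0.0650   0.2500   0.5400]
(I − A)⁻¹ = adj(I−A) / det(I−A) ≈
  [   1.3701     0.6544     0.6135]
  [   0.2147     1.5951     0.2454]
  [   0.1329     0.5112     1.1043]
x = (I − A)⁻¹ d = adj(I−A)·d / det(I−A), with det(I−A) = 0.4890:
  x_1 = (0.6700·120 + 0.3200·230 + 0.3000·200) / 0.4890 = 214.00 / 0.4890 ≈ 437.63
  x_2 = (0.1050·120 + 0.7800·230 + 0.1200·200) / 0.4890 = 216.00 / 0.4890 ≈ 441.72
  x_3 = (0.0650·120 + 0.2500·230 + 0.5400·200) / 0.4890 = 173.30 / 0.4890 ≈ 354.40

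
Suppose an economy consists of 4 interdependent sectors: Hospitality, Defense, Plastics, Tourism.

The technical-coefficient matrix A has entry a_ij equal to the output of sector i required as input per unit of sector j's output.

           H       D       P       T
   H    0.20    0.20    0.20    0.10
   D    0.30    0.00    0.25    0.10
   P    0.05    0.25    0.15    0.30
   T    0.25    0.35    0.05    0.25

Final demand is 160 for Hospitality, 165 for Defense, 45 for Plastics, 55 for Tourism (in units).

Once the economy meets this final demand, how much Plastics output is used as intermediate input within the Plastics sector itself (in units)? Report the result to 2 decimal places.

I − A =
  [   0.80    -0.20    -0.20    -0.10]
  [  -0.30     1.00    -0.25    -0.10]
  [  -0.05    -0.25     0.85    -0.30]
  [  -0.25    -0.35    -0.05     0.75]
Compute the cofactors C_ij = (−1)^(i+j)·(3×3 minor ij) of I−A; the adjugate is their transpose:
adj(I−A) = Cᵀ =
  [ 0.518375   0.214000   0.195250   0.175750]
  [ 0.236375   0.454000   0.199250   0.171750]
  [ 0.204750   0.252000   0.486500   0.255500]
  [ 0.296750   0.300000   0.190500   0.551500]
det(I−A) = Σ_j (I−A)_1j·C_1j = (0.80)(0.518375) + (-0.20)(0.236375) + (-0.20)(0.204750) + (-0.10)(0.296750) = 0.2968
(I − A)⁻¹ = adj(I−A) / det(I−A) ≈
  [   1.7465     0.7210     0.6579     0.5921]
  [   0.7964     1.5296     0.6713     0.5787]
  [   0.6899     0.8491     1.6392     0.8608]
  [   0.9998     1.0108     0.6418     1.8582]
First solve x = (I − A)⁻¹ d = adj(I−A)·d / det(I−A); in particular x_P = (0.204750·160 + 0.252000·165 + 0.486500·45 + 0.255500·55) / 0.2968 = 110.285 / 0.2968 ≈ 371.5802.
Intermediate flow from P to P: z_PP = a_PP · x_P = 0.15 × 110.285 / 0.2968 = 16.54275 / 0.2968 ≈ 55.74.

z_PP = 55.74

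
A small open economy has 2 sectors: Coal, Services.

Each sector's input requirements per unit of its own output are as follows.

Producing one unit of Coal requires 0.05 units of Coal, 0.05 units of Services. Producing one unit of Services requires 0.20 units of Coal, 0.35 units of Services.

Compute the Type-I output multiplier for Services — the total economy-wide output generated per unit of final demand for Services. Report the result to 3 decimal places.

I − A =
  [   0.95    -0.20]
  [  -0.05     0.65]
det(I−A) = (0.95)(0.65) − (-0.20)(-0.05) = 0.6075
adj(I−A) = [[0.65, 0.20], [0.05, 0.95]]
(I − A)⁻¹ = adj(I−A) / det(I−A) ≈
  [   1.0700     0.3292]
  [   0.0823     1.5638]
The output multiplier for sector j is the column-j sum of the Leontief inverse (I − A)⁻¹ = adj(I−A) / det(I−A).
Column S of adj(I−A): (0.20, 0.95); det(I−A) = 0.6075.
m_S = (0.20 + 0.95) / 0.6075 = 1.15 / 0.6075 ≈ 1.893.

m_S = 1.893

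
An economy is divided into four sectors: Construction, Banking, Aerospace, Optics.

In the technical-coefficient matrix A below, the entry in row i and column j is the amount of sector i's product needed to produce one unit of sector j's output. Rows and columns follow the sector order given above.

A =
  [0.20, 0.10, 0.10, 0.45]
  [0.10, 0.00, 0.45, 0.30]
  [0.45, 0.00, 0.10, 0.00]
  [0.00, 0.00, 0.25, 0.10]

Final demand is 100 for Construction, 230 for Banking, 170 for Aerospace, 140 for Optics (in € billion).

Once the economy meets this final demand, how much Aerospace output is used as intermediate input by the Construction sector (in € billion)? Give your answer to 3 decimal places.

z_AC = 173.022

I − A =
  [   0.80    -0.10    -0.10    -0.45]
  [  -0.10     1.00    -0.45    -0.30]
  [  -0.45     0.00     0.90     0.00]
  [   0.00     0.00    -0.25     0.90]
Compute the cofactors C_ij = (−1)^(i+j)·(3×3 minor ij) of I−A; the adjugate is their transpose:
adj(I−A) = Cᵀ =
  [ 0.810000   0.081000   0.250500   0.432000]
  [ 0.297000   0.556875   0.404250   0.334125]
  [ 0.405000   0.040500   0.711000   0.216000]
  [ 0.112500   0.011250   0.197500   0.645750]
det(I−A) = Σ_j (I−A)_1j·C_1j = (0.80)(0.810000) + (-0.10)(0.297000) + (-0.10)(0.405000) + (-0.45)(0.112500) = 0.527175
(I − A)⁻¹ = adj(I−A) / det(I−A) ≈
  [   1.5365     0.1536     0.4752     0.8195]
  [   0.5634     1.0563     0.7668     0.6338]
  [   0.7682     0.0768     1.3487     0.4097]
  [   0.2134     0.0213     0.3746     1.2249]
First solve x = (I − A)⁻¹ d = adj(I−A)·d / det(I−A); in particular x_C = (0.810000·100 + 0.081000·230 + 0.250500·170 + 0.432000·140) / 0.527175 = 202.695 / 0.527175 ≈ 384.49282.
Intermediate flow from A to C: z_AC = a_AC · x_C = 0.45 × 202.695 / 0.527175 = 91.21275 / 0.527175 ≈ 173.022.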